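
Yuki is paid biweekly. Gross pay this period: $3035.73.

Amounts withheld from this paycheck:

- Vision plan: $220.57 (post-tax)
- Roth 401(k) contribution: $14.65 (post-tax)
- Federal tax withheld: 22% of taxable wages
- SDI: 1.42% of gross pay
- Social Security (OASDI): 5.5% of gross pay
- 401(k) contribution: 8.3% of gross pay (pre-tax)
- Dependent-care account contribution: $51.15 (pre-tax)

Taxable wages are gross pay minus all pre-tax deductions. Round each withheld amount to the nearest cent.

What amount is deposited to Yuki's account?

401(k) contribution: $3035.73 × 0.083 = $251.97
Dependent-care account contribution: $51.15
Pre-tax total = $251.97 + $51.15 = $303.12
Taxable wages = $3035.73 − $303.12 = $2732.61
Federal tax withheld: $2732.61 × 0.22 = $601.17
SDI: $3035.73 × 0.0142 = $43.11
Social Security (OASDI): $3035.73 × 0.055 = $166.97
Vision plan: $220.57
Roth 401(k) contribution: $14.65
Total deductions = $251.97 + $51.15 + $601.17 + $43.11 + $166.97 + $220.57 + $14.65 = $1349.59
Net pay = $3035.73 − $1349.59 = $1686.14

$1686.14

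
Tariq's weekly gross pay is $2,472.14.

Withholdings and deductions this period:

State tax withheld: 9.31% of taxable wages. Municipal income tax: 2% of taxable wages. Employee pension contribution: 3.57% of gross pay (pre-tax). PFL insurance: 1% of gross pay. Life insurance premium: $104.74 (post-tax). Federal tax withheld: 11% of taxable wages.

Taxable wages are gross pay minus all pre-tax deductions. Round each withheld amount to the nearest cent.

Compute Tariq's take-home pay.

$1,722.57

Employee pension contribution: $2,472.14 × 0.0357 = $88.26
Taxable wages = $2,472.14 − $88.26 = $2,383.88
State tax withheld: $2,383.88 × 0.0931 = $221.94
Municipal income tax: $2,383.88 × 0.02 = $47.68
Federal tax withheld: $2,383.88 × 0.11 = $262.23
PFL insurance: $2,472.14 × 0.01 = $24.72
Life insurance premium: $104.74
Total deductions = $88.26 + $221.94 + $47.68 + $262.23 + $24.72 + $104.74 = $749.57
Net pay = $2,472.14 − $749.57 = $1,722.57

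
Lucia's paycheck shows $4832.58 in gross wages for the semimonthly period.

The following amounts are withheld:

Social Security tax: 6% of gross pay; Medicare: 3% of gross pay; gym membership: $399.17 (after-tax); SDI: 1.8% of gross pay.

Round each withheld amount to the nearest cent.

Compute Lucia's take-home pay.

Medicare: $4832.58 × 0.03 = $144.98
Social Security tax: $4832.58 × 0.06 = $289.95
SDI: $4832.58 × 0.018 = $86.99
Gym membership: $399.17
Total deductions = $144.98 + $289.95 + $86.99 + $399.17 = $921.09
Net pay = $4832.58 − $921.09 = $3911.49

$3911.49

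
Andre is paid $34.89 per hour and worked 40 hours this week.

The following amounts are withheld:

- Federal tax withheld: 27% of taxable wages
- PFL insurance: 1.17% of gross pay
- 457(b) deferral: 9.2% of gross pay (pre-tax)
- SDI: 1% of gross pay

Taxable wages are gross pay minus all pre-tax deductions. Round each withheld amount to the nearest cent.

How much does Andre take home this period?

$894.77

Gross pay: 40 × $34.89 = $1395.60
457(b) deferral: $1395.60 × 0.092 = $128.40
Taxable wages = $1395.60 − $128.40 = $1267.20
Federal tax withheld: $1267.20 × 0.27 = $342.14
PFL insurance: $1395.60 × 0.0117 = $16.33
SDI: $1395.60 × 0.01 = $13.96
Total deductions = $128.40 + $342.14 + $16.33 + $13.96 = $500.83
Net pay = $1395.60 − $500.83 = $894.77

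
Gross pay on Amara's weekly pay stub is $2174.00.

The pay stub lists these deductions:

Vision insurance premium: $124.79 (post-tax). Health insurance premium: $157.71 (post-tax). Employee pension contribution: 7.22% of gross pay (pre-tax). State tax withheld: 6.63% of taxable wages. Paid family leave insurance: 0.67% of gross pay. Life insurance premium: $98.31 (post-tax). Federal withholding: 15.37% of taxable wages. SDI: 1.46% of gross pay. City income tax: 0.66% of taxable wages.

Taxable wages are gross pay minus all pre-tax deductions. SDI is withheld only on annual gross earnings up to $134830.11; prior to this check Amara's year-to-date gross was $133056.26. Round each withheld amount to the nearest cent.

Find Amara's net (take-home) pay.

Employee pension contribution: $2174.00 × 0.0722 = $156.96
Taxable wages = $2174.00 − $156.96 = $2017.04
City income tax: $2017.04 × 0.0066 = $13.31
Federal withholding: $2017.04 × 0.1537 = $310.02
State tax withheld: $2017.04 × 0.0663 = $133.73
SDI: only $134830.11 − $133056.26 = $1773.85 of this check is subject → $1773.85 × 0.0146 = $25.90
Paid family leave insurance: $2174.00 × 0.0067 = $14.57
Health insurance premium: $157.71
Life insurance premium: $98.31
Vision insurance premium: $124.79
Total deductions = $156.96 + $13.31 + $310.02 + $133.73 + $25.90 + $14.57 + $157.71 + $98.31 + $124.79 = $1035.30
Net pay = $2174.00 − $1035.30 = $1138.70

$1138.70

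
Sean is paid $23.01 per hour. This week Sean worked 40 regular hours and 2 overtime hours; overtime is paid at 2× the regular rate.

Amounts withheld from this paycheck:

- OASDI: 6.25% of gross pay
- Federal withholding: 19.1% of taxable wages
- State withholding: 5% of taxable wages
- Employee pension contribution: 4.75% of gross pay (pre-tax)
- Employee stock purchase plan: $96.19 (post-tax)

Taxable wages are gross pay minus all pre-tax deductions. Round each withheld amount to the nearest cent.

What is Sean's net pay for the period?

Regular pay: 40 × $23.01 = $920.40
Overtime pay: 2 × $23.01 × 2 = $92.04
Gross pay = $920.40 + $92.04 = $1,012.44
Employee pension contribution: $1,012.44 × 0.0475 = $48.09
Taxable wages = $1,012.44 − $48.09 = $964.35
State withholding: $964.35 × 0.05 = $48.22
Federal withholding: $964.35 × 0.191 = $184.19
OASDI: $1,012.44 × 0.0625 = $63.28
Employee stock purchase plan: $96.19
Total deductions = $48.09 + $48.22 + $184.19 + $63.28 + $96.19 = $439.97
Net pay = $1,012.44 − $439.97 = $572.47

$572.47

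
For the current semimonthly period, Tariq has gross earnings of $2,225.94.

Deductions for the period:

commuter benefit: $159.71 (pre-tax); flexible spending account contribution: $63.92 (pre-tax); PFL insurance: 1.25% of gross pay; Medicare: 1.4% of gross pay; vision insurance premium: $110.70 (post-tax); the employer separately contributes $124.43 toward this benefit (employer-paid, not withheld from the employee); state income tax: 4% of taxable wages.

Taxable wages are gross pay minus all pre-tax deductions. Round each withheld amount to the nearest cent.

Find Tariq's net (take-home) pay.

$1,752.54

Commuter benefit: $159.71
Flexible spending account contribution: $63.92
Pre-tax total = $159.71 + $63.92 = $223.63
Taxable wages = $2,225.94 − $223.63 = $2,002.31
State income tax: $2,002.31 × 0.04 = $80.09
Medicare: $2,225.94 × 0.014 = $31.16
PFL insurance: $2,225.94 × 0.0125 = $27.82
Vision insurance premium: $110.70
(Employer's $124.43 toward vision insurance premium is not withheld from the employee.)
Total deductions = $159.71 + $63.92 + $80.09 + $31.16 + $27.82 + $110.70 = $473.40
Net pay = $2,225.94 − $473.40 = $1,752.54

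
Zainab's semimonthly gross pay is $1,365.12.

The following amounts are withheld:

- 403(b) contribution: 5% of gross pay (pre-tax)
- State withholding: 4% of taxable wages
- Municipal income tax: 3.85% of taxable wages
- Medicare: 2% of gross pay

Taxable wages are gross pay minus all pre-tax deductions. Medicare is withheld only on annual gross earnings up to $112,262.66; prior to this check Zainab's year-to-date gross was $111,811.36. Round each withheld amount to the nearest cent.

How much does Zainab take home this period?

403(b) contribution: $1,365.12 × 0.05 = $68.26
Taxable wages = $1,365.12 − $68.26 = $1,296.86
Municipal income tax: $1,296.86 × 0.0385 = $49.93
State withholding: $1,296.86 × 0.04 = $51.87
Medicare: only $112,262.66 − $111,811.36 = $451.30 of this check is subject → $451.30 × 0.02 = $9.03
Total deductions = $68.26 + $49.93 + $51.87 + $9.03 = $179.09
Net pay = $1,365.12 − $179.09 = $1,186.03

$1,186.03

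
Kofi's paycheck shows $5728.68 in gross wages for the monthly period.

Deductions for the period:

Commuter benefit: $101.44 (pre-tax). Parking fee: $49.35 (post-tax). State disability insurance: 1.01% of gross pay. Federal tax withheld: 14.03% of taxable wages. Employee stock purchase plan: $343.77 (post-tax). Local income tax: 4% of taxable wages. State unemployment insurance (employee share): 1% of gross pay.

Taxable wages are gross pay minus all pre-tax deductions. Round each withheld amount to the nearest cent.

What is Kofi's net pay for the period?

Commuter benefit: $101.44
Taxable wages = $5728.68 − $101.44 = $5627.24
Local income tax: $5627.24 × 0.04 = $225.09
Federal tax withheld: $5627.24 × 0.1403 = $789.50
State unemployment insurance (employee share): $5728.68 × 0.01 = $57.29
State disability insurance: $5728.68 × 0.0101 = $57.86
Employee stock purchase plan: $343.77
Parking fee: $49.35
Total deductions = $101.44 + $225.09 + $789.50 + $57.29 + $57.86 + $343.77 + $49.35 = $1624.30
Net pay = $5728.68 − $1624.30 = $4104.38

$4104.38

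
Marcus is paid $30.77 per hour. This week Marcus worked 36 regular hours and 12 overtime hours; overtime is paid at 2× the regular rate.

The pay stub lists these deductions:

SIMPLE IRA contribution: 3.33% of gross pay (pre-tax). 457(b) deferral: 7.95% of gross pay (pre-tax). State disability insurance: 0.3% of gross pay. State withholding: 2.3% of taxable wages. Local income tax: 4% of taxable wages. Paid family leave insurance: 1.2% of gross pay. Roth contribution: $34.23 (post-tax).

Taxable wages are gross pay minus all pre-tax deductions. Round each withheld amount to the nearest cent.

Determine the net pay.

Regular pay: 36 × $30.77 = $1107.72
Overtime pay: 12 × $30.77 × 2 = $738.48
Gross pay = $1107.72 + $738.48 = $1846.20
SIMPLE IRA contribution: $1846.20 × 0.0333 = $61.48
457(b) deferral: $1846.20 × 0.0795 = $146.77
Pre-tax total = $61.48 + $146.77 = $208.25
Taxable wages = $1846.20 − $208.25 = $1637.95
Local income tax: $1637.95 × 0.04 = $65.52
State withholding: $1637.95 × 0.023 = $37.67
State disability insurance: $1846.20 × 0.003 = $5.54
Paid family leave insurance: $1846.20 × 0.012 = $22.15
Roth contribution: $34.23
Total deductions = $61.48 + $146.77 + $65.52 + $37.67 + $5.54 + $22.15 + $34.23 = $373.36
Net pay = $1846.20 − $373.36 = $1472.84

$1472.84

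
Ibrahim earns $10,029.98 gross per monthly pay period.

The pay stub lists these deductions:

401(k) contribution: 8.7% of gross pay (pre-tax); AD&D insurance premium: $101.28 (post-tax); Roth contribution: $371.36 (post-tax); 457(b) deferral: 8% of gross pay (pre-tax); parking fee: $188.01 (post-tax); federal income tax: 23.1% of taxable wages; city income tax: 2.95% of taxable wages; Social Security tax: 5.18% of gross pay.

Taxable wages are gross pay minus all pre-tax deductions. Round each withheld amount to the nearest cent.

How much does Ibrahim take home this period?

$4,998.30

457(b) deferral: $10,029.98 × 0.08 = $802.40
401(k) contribution: $10,029.98 × 0.087 = $872.61
Pre-tax total = $802.40 + $872.61 = $1,675.01
Taxable wages = $10,029.98 − $1,675.01 = $8,354.97
Federal income tax: $8,354.97 × 0.231 = $1,930.00
City income tax: $8,354.97 × 0.0295 = $246.47
Social Security tax: $10,029.98 × 0.0518 = $519.55
Roth contribution: $371.36
AD&D insurance premium: $101.28
Parking fee: $188.01
Total deductions = $802.40 + $872.61 + $1,930.00 + $246.47 + $519.55 + $371.36 + $101.28 + $188.01 = $5,031.68
Net pay = $10,029.98 − $5,031.68 = $4,998.30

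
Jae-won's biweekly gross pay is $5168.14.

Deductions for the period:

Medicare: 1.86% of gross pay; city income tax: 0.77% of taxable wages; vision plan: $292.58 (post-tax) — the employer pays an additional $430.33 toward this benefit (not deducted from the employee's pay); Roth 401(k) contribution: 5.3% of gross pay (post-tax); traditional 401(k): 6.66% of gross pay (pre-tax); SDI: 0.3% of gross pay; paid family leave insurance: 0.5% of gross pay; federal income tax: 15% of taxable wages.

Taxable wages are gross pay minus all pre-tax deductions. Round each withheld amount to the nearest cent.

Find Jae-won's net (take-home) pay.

Traditional 401(k): $5168.14 × 0.0666 = $344.20
Taxable wages = $5168.14 − $344.20 = $4823.94
City income tax: $4823.94 × 0.0077 = $37.14
Federal income tax: $4823.94 × 0.15 = $723.59
SDI: $5168.14 × 0.003 = $15.50
Paid family leave insurance: $5168.14 × 0.005 = $25.84
Medicare: $5168.14 × 0.0186 = $96.13
Roth 401(k) contribution: $5168.14 × 0.053 = $273.91
Vision plan: $292.58
(Employer's $430.33 toward vision plan is not withheld from the employee.)
Total deductions = $344.20 + $37.14 + $723.59 + $15.50 + $25.84 + $96.13 + $273.91 + $292.58 = $1808.89
Net pay = $5168.14 − $1808.89 = $3359.25

$3359.25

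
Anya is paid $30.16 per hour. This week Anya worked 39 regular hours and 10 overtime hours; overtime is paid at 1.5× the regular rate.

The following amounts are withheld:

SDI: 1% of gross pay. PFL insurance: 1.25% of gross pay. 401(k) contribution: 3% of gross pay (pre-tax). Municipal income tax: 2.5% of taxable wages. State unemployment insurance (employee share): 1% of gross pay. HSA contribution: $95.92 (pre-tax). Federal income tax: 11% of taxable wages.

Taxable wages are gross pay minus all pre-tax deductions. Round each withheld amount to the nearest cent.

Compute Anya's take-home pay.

$1230.60

Regular pay: 39 × $30.16 = $1176.24
Overtime pay: 10 × $30.16 × 1.5 = $452.40
Gross pay = $1176.24 + $452.40 = $1628.64
HSA contribution: $95.92
401(k) contribution: $1628.64 × 0.03 = $48.86
Pre-tax total = $95.92 + $48.86 = $144.78
Taxable wages = $1628.64 − $144.78 = $1483.86
Federal income tax: $1483.86 × 0.11 = $163.22
Municipal income tax: $1483.86 × 0.025 = $37.10
PFL insurance: $1628.64 × 0.0125 = $20.36
SDI: $1628.64 × 0.01 = $16.29
State unemployment insurance (employee share): $1628.64 × 0.01 = $16.29
Total deductions = $95.92 + $48.86 + $163.22 + $37.10 + $20.36 + $16.29 + $16.29 = $398.04
Net pay = $1628.64 − $398.04 = $1230.60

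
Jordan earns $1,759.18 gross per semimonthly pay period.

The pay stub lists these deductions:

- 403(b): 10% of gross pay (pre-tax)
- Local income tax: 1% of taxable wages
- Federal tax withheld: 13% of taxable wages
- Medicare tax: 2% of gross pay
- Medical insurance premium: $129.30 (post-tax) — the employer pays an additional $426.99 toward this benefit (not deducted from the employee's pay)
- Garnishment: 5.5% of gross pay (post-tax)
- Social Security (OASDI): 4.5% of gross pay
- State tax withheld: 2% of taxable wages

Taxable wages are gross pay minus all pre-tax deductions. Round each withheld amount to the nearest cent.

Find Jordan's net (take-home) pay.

$989.55

403(b): $1,759.18 × 0.1 = $175.92
Taxable wages = $1,759.18 − $175.92 = $1,583.26
Federal tax withheld: $1,583.26 × 0.13 = $205.82
State tax withheld: $1,583.26 × 0.02 = $31.67
Local income tax: $1,583.26 × 0.01 = $15.83
Medicare tax: $1,759.18 × 0.02 = $35.18
Social Security (OASDI): $1,759.18 × 0.045 = $79.16
Medical insurance premium: $129.30
Garnishment: $1,759.18 × 0.055 = $96.75
(Employer's $426.99 toward medical insurance premium is not withheld from the employee.)
Total deductions = $175.92 + $205.82 + $31.67 + $15.83 + $35.18 + $79.16 + $129.30 + $96.75 = $769.63
Net pay = $1,759.18 − $769.63 = $989.55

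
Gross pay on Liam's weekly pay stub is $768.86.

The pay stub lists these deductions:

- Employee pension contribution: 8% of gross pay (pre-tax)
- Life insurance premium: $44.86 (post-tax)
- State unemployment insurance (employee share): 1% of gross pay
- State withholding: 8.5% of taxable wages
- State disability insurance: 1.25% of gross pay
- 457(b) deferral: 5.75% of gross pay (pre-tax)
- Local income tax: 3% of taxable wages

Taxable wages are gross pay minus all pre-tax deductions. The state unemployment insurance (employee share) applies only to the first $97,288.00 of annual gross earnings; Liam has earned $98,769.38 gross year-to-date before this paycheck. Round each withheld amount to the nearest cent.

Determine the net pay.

457(b) deferral: $768.86 × 0.0575 = $44.21
Employee pension contribution: $768.86 × 0.08 = $61.51
Pre-tax total = $44.21 + $61.51 = $105.72
Taxable wages = $768.86 − $105.72 = $663.14
State withholding: $663.14 × 0.085 = $56.37
Local income tax: $663.14 × 0.03 = $19.89
State disability insurance: $768.86 × 0.0125 = $9.61
State unemployment insurance (employee share): annual cap $97,288.00 already reached (YTD $98,769.38), so $0.00
Life insurance premium: $44.86
Total deductions = $44.21 + $61.51 + $56.37 + $19.89 + $9.61 + $0.00 + $44.86 = $236.45
Net pay = $768.86 − $236.45 = $532.41

$532.41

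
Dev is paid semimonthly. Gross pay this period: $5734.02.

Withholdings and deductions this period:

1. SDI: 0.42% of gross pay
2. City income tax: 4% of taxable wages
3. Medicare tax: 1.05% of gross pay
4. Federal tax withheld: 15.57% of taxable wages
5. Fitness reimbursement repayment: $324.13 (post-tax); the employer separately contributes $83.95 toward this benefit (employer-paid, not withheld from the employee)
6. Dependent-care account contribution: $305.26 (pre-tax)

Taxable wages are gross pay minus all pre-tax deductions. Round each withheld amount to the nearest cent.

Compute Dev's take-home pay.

$3957.93

Dependent-care account contribution: $305.26
Taxable wages = $5734.02 − $305.26 = $5428.76
Federal tax withheld: $5428.76 × 0.1557 = $845.26
City income tax: $5428.76 × 0.04 = $217.15
Medicare tax: $5734.02 × 0.0105 = $60.21
SDI: $5734.02 × 0.0042 = $24.08
Fitness reimbursement repayment: $324.13
(Employer's $83.95 toward fitness reimbursement repayment is not withheld from the employee.)
Total deductions = $305.26 + $845.26 + $217.15 + $60.21 + $24.08 + $324.13 = $1776.09
Net pay = $5734.02 − $1776.09 = $3957.93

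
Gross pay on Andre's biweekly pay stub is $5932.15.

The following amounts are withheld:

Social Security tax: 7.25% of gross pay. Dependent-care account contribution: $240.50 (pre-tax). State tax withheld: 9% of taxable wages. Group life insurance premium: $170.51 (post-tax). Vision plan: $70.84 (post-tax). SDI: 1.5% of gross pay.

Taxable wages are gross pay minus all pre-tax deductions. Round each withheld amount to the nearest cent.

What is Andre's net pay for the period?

$4418.99

Dependent-care account contribution: $240.50
Taxable wages = $5932.15 − $240.50 = $5691.65
State tax withheld: $5691.65 × 0.09 = $512.25
SDI: $5932.15 × 0.015 = $88.98
Social Security tax: $5932.15 × 0.0725 = $430.08
Vision plan: $70.84
Group life insurance premium: $170.51
Total deductions = $240.50 + $512.25 + $88.98 + $430.08 + $70.84 + $170.51 = $1513.16
Net pay = $5932.15 − $1513.16 = $4418.99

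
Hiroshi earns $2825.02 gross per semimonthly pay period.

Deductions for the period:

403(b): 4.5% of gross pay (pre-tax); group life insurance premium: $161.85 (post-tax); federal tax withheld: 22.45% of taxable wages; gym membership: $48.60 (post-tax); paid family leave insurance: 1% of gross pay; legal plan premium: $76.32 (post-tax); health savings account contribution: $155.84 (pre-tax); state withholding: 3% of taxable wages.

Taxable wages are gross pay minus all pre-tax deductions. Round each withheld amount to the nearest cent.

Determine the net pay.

$1580.08

403(b): $2825.02 × 0.045 = $127.13
Health savings account contribution: $155.84
Pre-tax total = $127.13 + $155.84 = $282.97
Taxable wages = $2825.02 − $282.97 = $2542.05
State withholding: $2542.05 × 0.03 = $76.26
Federal tax withheld: $2542.05 × 0.2245 = $570.69
Paid family leave insurance: $2825.02 × 0.01 = $28.25
Gym membership: $48.60
Legal plan premium: $76.32
Group life insurance premium: $161.85
Total deductions = $127.13 + $155.84 + $76.26 + $570.69 + $28.25 + $48.60 + $76.32 + $161.85 = $1244.94
Net pay = $2825.02 − $1244.94 = $1580.08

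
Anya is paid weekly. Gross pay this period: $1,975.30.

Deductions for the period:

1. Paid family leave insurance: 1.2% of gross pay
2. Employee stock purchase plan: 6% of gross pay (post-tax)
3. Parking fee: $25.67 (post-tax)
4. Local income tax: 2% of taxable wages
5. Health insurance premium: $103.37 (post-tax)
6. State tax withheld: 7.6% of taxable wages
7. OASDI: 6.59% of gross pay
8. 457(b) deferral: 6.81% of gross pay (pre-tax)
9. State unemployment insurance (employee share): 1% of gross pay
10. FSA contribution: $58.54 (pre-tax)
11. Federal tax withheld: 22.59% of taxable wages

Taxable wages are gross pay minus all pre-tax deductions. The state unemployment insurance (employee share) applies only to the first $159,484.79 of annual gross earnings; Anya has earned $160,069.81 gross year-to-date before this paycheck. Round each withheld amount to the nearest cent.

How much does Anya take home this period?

$807.11

457(b) deferral: $1,975.30 × 0.0681 = $134.52
FSA contribution: $58.54
Pre-tax total = $134.52 + $58.54 = $193.06
Taxable wages = $1,975.30 − $193.06 = $1,782.24
State tax withheld: $1,782.24 × 0.076 = $135.45
Local income tax: $1,782.24 × 0.02 = $35.64
Federal tax withheld: $1,782.24 × 0.2259 = $402.61
State unemployment insurance (employee share): annual cap $159,484.79 already reached (YTD $160,069.81), so $0.00
Paid family leave insurance: $1,975.30 × 0.012 = $23.70
OASDI: $1,975.30 × 0.0659 = $130.17
Health insurance premium: $103.37
Employee stock purchase plan: $1,975.30 × 0.06 = $118.52
Parking fee: $25.67
Total deductions = $134.52 + $58.54 + $135.45 + $35.64 + $402.61 + $0.00 + $23.70 + $130.17 + $103.37 + $118.52 + $25.67 = $1,168.19
Net pay = $1,975.30 − $1,168.19 = $807.11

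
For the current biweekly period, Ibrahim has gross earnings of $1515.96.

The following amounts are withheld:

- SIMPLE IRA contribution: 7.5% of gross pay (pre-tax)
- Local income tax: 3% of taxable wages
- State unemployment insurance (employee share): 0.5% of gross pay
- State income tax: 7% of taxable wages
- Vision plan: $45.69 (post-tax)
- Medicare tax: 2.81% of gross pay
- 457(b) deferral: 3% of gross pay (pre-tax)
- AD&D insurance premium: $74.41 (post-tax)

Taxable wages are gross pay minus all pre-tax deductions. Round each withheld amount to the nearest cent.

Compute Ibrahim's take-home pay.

SIMPLE IRA contribution: $1515.96 × 0.075 = $113.70
457(b) deferral: $1515.96 × 0.03 = $45.48
Pre-tax total = $113.70 + $45.48 = $159.18
Taxable wages = $1515.96 − $159.18 = $1356.78
State income tax: $1356.78 × 0.07 = $94.97
Local income tax: $1356.78 × 0.03 = $40.70
Medicare tax: $1515.96 × 0.0281 = $42.60
State unemployment insurance (employee share): $1515.96 × 0.005 = $7.58
AD&D insurance premium: $74.41
Vision plan: $45.69
Total deductions = $113.70 + $45.48 + $94.97 + $40.70 + $42.60 + $7.58 + $74.41 + $45.69 = $465.13
Net pay = $1515.96 − $465.13 = $1050.83

$1050.83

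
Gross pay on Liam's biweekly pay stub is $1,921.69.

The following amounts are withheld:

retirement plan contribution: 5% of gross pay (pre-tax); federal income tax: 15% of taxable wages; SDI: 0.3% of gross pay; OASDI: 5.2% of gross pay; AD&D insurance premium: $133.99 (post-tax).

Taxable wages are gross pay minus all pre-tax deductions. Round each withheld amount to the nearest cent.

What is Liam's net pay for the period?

Retirement plan contribution: $1,921.69 × 0.05 = $96.08
Taxable wages = $1,921.69 − $96.08 = $1,825.61
Federal income tax: $1,825.61 × 0.15 = $273.84
SDI: $1,921.69 × 0.003 = $5.77
OASDI: $1,921.69 × 0.052 = $99.93
AD&D insurance premium: $133.99
Total deductions = $96.08 + $273.84 + $5.77 + $99.93 + $133.99 = $609.61
Net pay = $1,921.69 − $609.61 = $1,312.08

$1,312.08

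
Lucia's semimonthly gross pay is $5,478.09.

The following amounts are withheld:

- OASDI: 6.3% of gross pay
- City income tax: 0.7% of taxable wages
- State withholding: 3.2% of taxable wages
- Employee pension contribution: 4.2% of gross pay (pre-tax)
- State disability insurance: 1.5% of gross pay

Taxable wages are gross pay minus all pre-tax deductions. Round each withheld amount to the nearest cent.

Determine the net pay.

Employee pension contribution: $5,478.09 × 0.042 = $230.08
Taxable wages = $5,478.09 − $230.08 = $5,248.01
State withholding: $5,248.01 × 0.032 = $167.94
City income tax: $5,248.01 × 0.007 = $36.74
OASDI: $5,478.09 × 0.063 = $345.12
State disability insurance: $5,478.09 × 0.015 = $82.17
Total deductions = $230.08 + $167.94 + $36.74 + $345.12 + $82.17 = $862.05
Net pay = $5,478.09 − $862.05 = $4,616.04

$4,616.04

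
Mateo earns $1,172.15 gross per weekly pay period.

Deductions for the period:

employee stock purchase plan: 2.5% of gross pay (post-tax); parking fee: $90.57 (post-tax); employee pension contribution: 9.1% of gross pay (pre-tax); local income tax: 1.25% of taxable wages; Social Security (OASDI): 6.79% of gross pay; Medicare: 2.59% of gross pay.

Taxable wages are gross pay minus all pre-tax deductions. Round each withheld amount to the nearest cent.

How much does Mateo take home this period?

Employee pension contribution: $1,172.15 × 0.091 = $106.67
Taxable wages = $1,172.15 − $106.67 = $1,065.48
Local income tax: $1,065.48 × 0.0125 = $13.32
Social Security (OASDI): $1,172.15 × 0.0679 = $79.59
Medicare: $1,172.15 × 0.0259 = $30.36
Parking fee: $90.57
Employee stock purchase plan: $1,172.15 × 0.025 = $29.30
Total deductions = $106.67 + $13.32 + $79.59 + $30.36 + $90.57 + $29.30 = $349.81
Net pay = $1,172.15 − $349.81 = $822.34

$822.34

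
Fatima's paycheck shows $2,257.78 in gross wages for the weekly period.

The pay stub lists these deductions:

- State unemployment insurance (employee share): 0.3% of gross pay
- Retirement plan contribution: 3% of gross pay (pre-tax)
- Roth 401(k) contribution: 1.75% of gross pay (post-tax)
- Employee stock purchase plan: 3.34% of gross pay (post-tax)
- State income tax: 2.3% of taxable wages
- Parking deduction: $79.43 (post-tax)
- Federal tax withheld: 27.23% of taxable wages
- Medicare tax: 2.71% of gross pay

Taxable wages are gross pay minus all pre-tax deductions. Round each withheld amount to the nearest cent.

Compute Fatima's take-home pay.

$1,281.02

Retirement plan contribution: $2,257.78 × 0.03 = $67.73
Taxable wages = $2,257.78 − $67.73 = $2,190.05
State income tax: $2,190.05 × 0.023 = $50.37
Federal tax withheld: $2,190.05 × 0.2723 = $596.35
Medicare tax: $2,257.78 × 0.0271 = $61.19
State unemployment insurance (employee share): $2,257.78 × 0.003 = $6.77
Roth 401(k) contribution: $2,257.78 × 0.0175 = $39.51
Employee stock purchase plan: $2,257.78 × 0.0334 = $75.41
Parking deduction: $79.43
Total deductions = $67.73 + $50.37 + $596.35 + $61.19 + $6.77 + $39.51 + $75.41 + $79.43 = $976.76
Net pay = $2,257.78 − $976.76 = $1,281.02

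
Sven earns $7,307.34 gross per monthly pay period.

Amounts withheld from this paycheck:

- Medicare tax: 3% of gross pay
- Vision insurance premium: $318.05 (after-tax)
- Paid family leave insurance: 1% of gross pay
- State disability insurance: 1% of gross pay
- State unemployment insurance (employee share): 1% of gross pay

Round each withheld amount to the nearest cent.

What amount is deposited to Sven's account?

$6,550.86

State unemployment insurance (employee share): $7,307.34 × 0.01 = $73.07
Medicare tax: $7,307.34 × 0.03 = $219.22
State disability insurance: $7,307.34 × 0.01 = $73.07
Paid family leave insurance: $7,307.34 × 0.01 = $73.07
Vision insurance premium: $318.05
Total deductions = $73.07 + $219.22 + $73.07 + $73.07 + $318.05 = $756.48
Net pay = $7,307.34 − $756.48 = $6,550.86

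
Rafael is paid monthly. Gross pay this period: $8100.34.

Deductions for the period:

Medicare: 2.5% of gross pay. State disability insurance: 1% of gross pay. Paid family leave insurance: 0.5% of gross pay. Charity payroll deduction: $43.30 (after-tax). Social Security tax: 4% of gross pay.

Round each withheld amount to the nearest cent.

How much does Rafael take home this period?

$7409.02

Social Security tax: $8100.34 × 0.04 = $324.01
State disability insurance: $8100.34 × 0.01 = $81.00
Paid family leave insurance: $8100.34 × 0.005 = $40.50
Medicare: $8100.34 × 0.025 = $202.51
Charity payroll deduction: $43.30
Total deductions = $324.01 + $81.00 + $40.50 + $202.51 + $43.30 = $691.32
Net pay = $8100.34 − $691.32 = $7409.02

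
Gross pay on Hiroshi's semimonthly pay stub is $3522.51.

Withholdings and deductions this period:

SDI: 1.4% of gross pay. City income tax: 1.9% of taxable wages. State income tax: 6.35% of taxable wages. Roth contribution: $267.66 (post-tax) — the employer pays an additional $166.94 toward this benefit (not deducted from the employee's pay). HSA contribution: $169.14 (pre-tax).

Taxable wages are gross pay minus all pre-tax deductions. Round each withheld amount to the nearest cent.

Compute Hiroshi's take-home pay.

HSA contribution: $169.14
Taxable wages = $3522.51 − $169.14 = $3353.37
State income tax: $3353.37 × 0.0635 = $212.94
City income tax: $3353.37 × 0.019 = $63.71
SDI: $3522.51 × 0.014 = $49.32
Roth contribution: $267.66
(Employer's $166.94 toward Roth contribution is not withheld from the employee.)
Total deductions = $169.14 + $212.94 + $63.71 + $49.32 + $267.66 = $762.77
Net pay = $3522.51 − $762.77 = $2759.74

$2759.74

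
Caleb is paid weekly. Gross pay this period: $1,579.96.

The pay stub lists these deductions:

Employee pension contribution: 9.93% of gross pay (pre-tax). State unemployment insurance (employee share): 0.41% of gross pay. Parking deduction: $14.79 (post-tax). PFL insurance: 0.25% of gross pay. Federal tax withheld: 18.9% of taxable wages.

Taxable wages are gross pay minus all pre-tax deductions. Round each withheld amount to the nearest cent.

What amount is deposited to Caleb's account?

Employee pension contribution: $1,579.96 × 0.0993 = $156.89
Taxable wages = $1,579.96 − $156.89 = $1,423.07
Federal tax withheld: $1,423.07 × 0.189 = $268.96
PFL insurance: $1,579.96 × 0.0025 = $3.95
State unemployment insurance (employee share): $1,579.96 × 0.0041 = $6.48
Parking deduction: $14.79
Total deductions = $156.89 + $268.96 + $3.95 + $6.48 + $14.79 = $451.07
Net pay = $1,579.96 − $451.07 = $1,128.89

$1,128.89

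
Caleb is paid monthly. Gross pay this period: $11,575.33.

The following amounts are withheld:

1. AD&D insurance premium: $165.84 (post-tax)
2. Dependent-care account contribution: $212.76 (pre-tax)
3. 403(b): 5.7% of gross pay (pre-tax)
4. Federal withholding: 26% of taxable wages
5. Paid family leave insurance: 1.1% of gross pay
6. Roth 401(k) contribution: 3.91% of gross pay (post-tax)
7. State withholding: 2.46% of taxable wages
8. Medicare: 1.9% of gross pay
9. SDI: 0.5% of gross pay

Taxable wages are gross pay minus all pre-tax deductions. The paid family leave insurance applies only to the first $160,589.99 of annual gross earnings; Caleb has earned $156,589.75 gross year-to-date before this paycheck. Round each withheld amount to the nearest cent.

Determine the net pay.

$6,716.52

403(b): $11,575.33 × 0.057 = $659.79
Dependent-care account contribution: $212.76
Pre-tax total = $659.79 + $212.76 = $872.55
Taxable wages = $11,575.33 − $872.55 = $10,702.78
State withholding: $10,702.78 × 0.0246 = $263.29
Federal withholding: $10,702.78 × 0.26 = $2,782.72
Medicare: $11,575.33 × 0.019 = $219.93
Paid family leave insurance: only $160,589.99 − $156,589.75 = $4,000.24 of this check is subject → $4,000.24 × 0.011 = $44.00
SDI: $11,575.33 × 0.005 = $57.88
Roth 401(k) contribution: $11,575.33 × 0.0391 = $452.60
AD&D insurance premium: $165.84
Total deductions = $659.79 + $212.76 + $263.29 + $2,782.72 + $219.93 + $44.00 + $57.88 + $452.60 + $165.84 = $4,858.81
Net pay = $11,575.33 − $4,858.81 = $6,716.52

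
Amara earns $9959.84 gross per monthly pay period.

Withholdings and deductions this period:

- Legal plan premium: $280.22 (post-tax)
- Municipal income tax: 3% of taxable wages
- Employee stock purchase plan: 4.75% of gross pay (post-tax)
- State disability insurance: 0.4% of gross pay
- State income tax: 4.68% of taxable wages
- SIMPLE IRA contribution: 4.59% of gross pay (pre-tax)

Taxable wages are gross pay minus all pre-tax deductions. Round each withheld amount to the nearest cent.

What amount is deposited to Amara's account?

$7979.72

SIMPLE IRA contribution: $9959.84 × 0.0459 = $457.16
Taxable wages = $9959.84 − $457.16 = $9502.68
Municipal income tax: $9502.68 × 0.03 = $285.08
State income tax: $9502.68 × 0.0468 = $444.73
State disability insurance: $9959.84 × 0.004 = $39.84
Legal plan premium: $280.22
Employee stock purchase plan: $9959.84 × 0.0475 = $473.09
Total deductions = $457.16 + $285.08 + $444.73 + $39.84 + $280.22 + $473.09 = $1980.12
Net pay = $9959.84 − $1980.12 = $7979.72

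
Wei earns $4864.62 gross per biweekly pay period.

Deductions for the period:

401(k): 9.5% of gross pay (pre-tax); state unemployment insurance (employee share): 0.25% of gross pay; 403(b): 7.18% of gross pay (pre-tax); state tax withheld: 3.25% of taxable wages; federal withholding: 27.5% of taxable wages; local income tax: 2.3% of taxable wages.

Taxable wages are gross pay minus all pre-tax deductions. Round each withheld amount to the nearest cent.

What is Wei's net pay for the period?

$2701.46

401(k): $4864.62 × 0.095 = $462.14
403(b): $4864.62 × 0.0718 = $349.28
Pre-tax total = $462.14 + $349.28 = $811.42
Taxable wages = $4864.62 − $811.42 = $4053.20
State tax withheld: $4053.20 × 0.0325 = $131.73
Federal withholding: $4053.20 × 0.275 = $1114.63
Local income tax: $4053.20 × 0.023 = $93.22
State unemployment insurance (employee share): $4864.62 × 0.0025 = $12.16
Total deductions = $462.14 + $349.28 + $131.73 + $1114.63 + $93.22 + $12.16 = $2163.16
Net pay = $4864.62 − $2163.16 = $2701.46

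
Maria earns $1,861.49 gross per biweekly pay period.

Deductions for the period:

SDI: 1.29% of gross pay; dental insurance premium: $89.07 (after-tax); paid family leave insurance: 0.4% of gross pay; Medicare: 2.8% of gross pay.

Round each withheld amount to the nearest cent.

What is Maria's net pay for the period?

SDI: $1,861.49 × 0.0129 = $24.01
Medicare: $1,861.49 × 0.028 = $52.12
Paid family leave insurance: $1,861.49 × 0.004 = $7.45
Dental insurance premium: $89.07
Total deductions = $24.01 + $52.12 + $7.45 + $89.07 = $172.65
Net pay = $1,861.49 − $172.65 = $1,688.84

$1,688.84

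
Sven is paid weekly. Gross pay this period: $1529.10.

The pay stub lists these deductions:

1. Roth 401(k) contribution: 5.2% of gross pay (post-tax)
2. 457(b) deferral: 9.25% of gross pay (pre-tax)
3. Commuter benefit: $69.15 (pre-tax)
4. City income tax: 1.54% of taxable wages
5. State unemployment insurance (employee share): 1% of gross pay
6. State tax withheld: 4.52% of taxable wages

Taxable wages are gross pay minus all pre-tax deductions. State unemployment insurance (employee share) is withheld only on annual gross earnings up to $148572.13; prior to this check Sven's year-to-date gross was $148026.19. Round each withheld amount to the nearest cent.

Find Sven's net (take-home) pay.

$1153.63

457(b) deferral: $1529.10 × 0.0925 = $141.44
Commuter benefit: $69.15
Pre-tax total = $141.44 + $69.15 = $210.59
Taxable wages = $1529.10 − $210.59 = $1318.51
State tax withheld: $1318.51 × 0.0452 = $59.60
City income tax: $1318.51 × 0.0154 = $20.31
State unemployment insurance (employee share): only $148572.13 − $148026.19 = $545.94 of this check is subject → $545.94 × 0.01 = $5.46
Roth 401(k) contribution: $1529.10 × 0.052 = $79.51
Total deductions = $141.44 + $69.15 + $59.60 + $20.31 + $5.46 + $79.51 = $375.47
Net pay = $1529.10 − $375.47 = $1153.63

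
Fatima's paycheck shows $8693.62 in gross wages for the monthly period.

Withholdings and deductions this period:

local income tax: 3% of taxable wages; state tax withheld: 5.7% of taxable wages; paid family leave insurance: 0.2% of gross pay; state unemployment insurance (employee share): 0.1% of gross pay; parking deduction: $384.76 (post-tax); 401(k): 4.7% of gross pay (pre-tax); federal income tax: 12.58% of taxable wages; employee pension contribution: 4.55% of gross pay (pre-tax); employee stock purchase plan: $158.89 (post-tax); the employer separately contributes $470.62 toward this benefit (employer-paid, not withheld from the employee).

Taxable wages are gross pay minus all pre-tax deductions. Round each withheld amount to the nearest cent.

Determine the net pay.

$5640.86

401(k): $8693.62 × 0.047 = $408.60
Employee pension contribution: $8693.62 × 0.0455 = $395.56
Pre-tax total = $408.60 + $395.56 = $804.16
Taxable wages = $8693.62 − $804.16 = $7889.46
Local income tax: $7889.46 × 0.03 = $236.68
Federal income tax: $7889.46 × 0.1258 = $992.49
State tax withheld: $7889.46 × 0.057 = $449.70
Paid family leave insurance: $8693.62 × 0.002 = $17.39
State unemployment insurance (employee share): $8693.62 × 0.001 = $8.69
Employee stock purchase plan: $158.89
Parking deduction: $384.76
(Employer's $470.62 toward employee stock purchase plan is not withheld from the employee.)
Total deductions = $408.60 + $395.56 + $236.68 + $992.49 + $449.70 + $17.39 + $8.69 + $158.89 + $384.76 = $3052.76
Net pay = $8693.62 − $3052.76 = $5640.86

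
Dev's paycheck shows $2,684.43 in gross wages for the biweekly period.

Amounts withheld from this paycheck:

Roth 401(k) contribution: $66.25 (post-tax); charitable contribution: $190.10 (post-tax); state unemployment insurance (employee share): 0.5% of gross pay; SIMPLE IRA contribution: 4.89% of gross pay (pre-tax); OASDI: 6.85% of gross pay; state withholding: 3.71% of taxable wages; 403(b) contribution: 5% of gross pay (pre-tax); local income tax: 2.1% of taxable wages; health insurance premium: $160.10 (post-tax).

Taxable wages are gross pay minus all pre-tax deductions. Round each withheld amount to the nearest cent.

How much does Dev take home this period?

403(b) contribution: $2,684.43 × 0.05 = $134.22
SIMPLE IRA contribution: $2,684.43 × 0.0489 = $131.27
Pre-tax total = $134.22 + $131.27 = $265.49
Taxable wages = $2,684.43 − $265.49 = $2,418.94
State withholding: $2,418.94 × 0.0371 = $89.74
Local income tax: $2,418.94 × 0.021 = $50.80
State unemployment insurance (employee share): $2,684.43 × 0.005 = $13.42
OASDI: $2,684.43 × 0.0685 = $183.88
Charitable contribution: $190.10
Health insurance premium: $160.10
Roth 401(k) contribution: $66.25
Total deductions = $134.22 + $131.27 + $89.74 + $50.80 + $13.42 + $183.88 + $190.10 + $160.10 + $66.25 = $1,019.78
Net pay = $2,684.43 − $1,019.78 = $1,664.65

$1,664.65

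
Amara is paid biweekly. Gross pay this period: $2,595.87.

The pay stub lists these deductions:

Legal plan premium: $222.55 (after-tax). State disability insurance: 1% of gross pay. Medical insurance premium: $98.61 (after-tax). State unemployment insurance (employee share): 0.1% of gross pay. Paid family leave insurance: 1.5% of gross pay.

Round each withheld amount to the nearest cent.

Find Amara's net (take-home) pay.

State disability insurance: $2,595.87 × 0.01 = $25.96
Paid family leave insurance: $2,595.87 × 0.015 = $38.94
State unemployment insurance (employee share): $2,595.87 × 0.001 = $2.60
Medical insurance premium: $98.61
Legal plan premium: $222.55
Total deductions = $25.96 + $38.94 + $2.60 + $98.61 + $222.55 = $388.66
Net pay = $2,595.87 − $388.66 = $2,207.21

$2,207.21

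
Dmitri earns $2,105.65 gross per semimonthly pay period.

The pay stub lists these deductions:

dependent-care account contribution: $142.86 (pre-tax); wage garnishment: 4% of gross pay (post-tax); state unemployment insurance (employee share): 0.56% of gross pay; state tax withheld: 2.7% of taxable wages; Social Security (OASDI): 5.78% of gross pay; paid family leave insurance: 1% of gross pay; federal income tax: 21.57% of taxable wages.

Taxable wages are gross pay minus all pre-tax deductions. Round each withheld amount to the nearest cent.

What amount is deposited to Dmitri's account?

$1,247.63

Dependent-care account contribution: $142.86
Taxable wages = $2,105.65 − $142.86 = $1,962.79
Federal income tax: $1,962.79 × 0.2157 = $423.37
State tax withheld: $1,962.79 × 0.027 = $53.00
State unemployment insurance (employee share): $2,105.65 × 0.0056 = $11.79
Paid family leave insurance: $2,105.65 × 0.01 = $21.06
Social Security (OASDI): $2,105.65 × 0.0578 = $121.71
Wage garnishment: $2,105.65 × 0.04 = $84.23
Total deductions = $142.86 + $423.37 + $53.00 + $11.79 + $21.06 + $121.71 + $84.23 = $858.02
Net pay = $2,105.65 − $858.02 = $1,247.63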